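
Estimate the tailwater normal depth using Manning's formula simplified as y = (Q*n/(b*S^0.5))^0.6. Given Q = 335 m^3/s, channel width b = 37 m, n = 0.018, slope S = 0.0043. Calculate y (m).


y = (335 * 0.018 / (37 * 0.0043^0.5))^0.6 = 1.7267 m


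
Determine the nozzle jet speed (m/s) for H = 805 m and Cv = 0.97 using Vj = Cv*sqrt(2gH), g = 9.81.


Vj = 0.97 * sqrt(2*9.81*805) = 121.9043 m/s


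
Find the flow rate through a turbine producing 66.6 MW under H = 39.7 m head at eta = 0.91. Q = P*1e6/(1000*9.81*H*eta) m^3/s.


Q = 66.6 * 1e6 / (1000 * 9.81 * 39.7 * 0.91) = 187.9201 m^3/s


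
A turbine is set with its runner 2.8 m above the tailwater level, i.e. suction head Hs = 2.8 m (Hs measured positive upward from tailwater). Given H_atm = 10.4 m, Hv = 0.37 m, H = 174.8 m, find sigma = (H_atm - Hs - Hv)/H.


sigma = (10.4 - 2.8 - 0.37) / 174.8 = 0.0414


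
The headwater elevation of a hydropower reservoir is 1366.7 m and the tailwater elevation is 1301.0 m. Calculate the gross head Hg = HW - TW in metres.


Hg = 1366.7 - 1301.0 = 65.7000 m


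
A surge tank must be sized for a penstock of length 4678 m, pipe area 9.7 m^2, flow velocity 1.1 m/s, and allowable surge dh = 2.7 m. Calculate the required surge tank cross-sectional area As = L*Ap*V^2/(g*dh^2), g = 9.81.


As = 4678 * 9.7 * 1.1^2 / (9.81 * 2.7^2) = 767.7517 m^2


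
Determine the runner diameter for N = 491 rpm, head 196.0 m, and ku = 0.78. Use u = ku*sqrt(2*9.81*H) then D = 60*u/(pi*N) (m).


u = 0.78 * sqrt(2*9.81*196.0) = 48.3696 m/s
D = 60 * 48.3696 / (pi * 491) = 1.8814 m


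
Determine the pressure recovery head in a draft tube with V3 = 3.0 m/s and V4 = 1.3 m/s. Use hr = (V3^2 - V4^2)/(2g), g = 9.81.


hr = (3.0^2 - 1.3^2) / (2*9.81) = 0.3726 m


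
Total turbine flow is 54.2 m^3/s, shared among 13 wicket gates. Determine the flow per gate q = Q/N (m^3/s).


q = 54.2 / 13 = 4.1692 m^3/s


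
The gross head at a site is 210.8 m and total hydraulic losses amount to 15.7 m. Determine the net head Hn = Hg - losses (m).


Hn = 210.8 - 15.7 = 195.1000 m


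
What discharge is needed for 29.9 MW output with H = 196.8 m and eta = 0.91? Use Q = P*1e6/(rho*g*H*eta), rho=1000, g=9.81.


Q = 29.9 * 1e6 / (1000 * 9.81 * 196.8 * 0.91) = 17.0191 m^3/s


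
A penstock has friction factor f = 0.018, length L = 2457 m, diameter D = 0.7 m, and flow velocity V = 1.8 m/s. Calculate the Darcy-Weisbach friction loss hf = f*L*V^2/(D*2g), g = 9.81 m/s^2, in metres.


hf = 0.018 * 2457 * 1.8^2 / (0.7 * 2 * 9.81) = 10.4334 m


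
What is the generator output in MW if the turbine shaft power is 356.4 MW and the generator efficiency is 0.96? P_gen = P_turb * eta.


P_gen = 356.4 * 0.96 = 342.1440 MW


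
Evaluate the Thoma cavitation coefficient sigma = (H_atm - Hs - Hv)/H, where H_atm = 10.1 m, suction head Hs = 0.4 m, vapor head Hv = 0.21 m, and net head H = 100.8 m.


sigma = (10.1 - 0.4 - 0.21) / 100.8 = 0.0941


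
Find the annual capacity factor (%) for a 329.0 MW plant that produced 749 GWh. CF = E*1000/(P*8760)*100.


CF = 749 * 1000 / (329.0 * 8760) * 100 = 25.9885 %


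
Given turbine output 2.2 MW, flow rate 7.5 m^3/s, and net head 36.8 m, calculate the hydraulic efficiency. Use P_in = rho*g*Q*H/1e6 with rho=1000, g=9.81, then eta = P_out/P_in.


P_in = 1000 * 9.81 * 7.5 * 36.8 / 1e6 = 2.7076 MW
eta = 2.2 / 2.7076 = 0.8125


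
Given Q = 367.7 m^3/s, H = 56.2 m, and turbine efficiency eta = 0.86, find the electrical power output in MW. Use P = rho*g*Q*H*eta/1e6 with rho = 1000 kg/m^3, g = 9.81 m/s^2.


P = 1000 * 9.81 * 367.7 * 56.2 * 0.86 / 1e6 = 174.3401 MW


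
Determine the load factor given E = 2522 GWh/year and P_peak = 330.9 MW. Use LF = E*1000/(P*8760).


LF = 2522 * 1000 / (330.9 * 8760) = 0.8700


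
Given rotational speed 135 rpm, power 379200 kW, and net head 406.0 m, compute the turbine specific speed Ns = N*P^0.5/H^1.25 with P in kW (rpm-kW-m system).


Ns = 135 * 379200^0.5 / 406.0^1.25 = 45.6153


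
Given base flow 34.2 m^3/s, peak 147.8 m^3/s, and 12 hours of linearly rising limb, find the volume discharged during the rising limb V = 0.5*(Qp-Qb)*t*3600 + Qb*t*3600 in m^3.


V = 0.5*(147.8 - 34.2)*12*3600 + 34.2*12*3600 = 3.9312e+06 m^3


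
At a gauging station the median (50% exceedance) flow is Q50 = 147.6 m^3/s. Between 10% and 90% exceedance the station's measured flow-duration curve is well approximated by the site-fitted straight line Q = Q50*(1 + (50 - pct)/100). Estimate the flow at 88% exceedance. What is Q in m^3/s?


Q = 147.6 * (1 + (50 - 88)/100) = 91.5120 m^3/s


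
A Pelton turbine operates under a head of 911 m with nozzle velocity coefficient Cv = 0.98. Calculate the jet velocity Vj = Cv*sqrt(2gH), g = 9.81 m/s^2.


Vj = 0.98 * sqrt(2*9.81*911) = 131.0191 m/s


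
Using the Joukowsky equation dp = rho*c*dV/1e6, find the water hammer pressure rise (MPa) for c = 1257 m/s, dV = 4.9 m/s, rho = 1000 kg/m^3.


dp = 1000 * 1257 * 4.9 / 1e6 = 6.1593 MPa


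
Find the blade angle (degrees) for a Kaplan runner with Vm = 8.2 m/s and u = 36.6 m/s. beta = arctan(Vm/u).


beta = arctan(8.2 / 36.6) = 12.6282 degrees


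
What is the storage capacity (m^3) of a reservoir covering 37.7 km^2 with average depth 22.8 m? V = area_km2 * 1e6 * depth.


V = 37.7 * 1e6 * 22.8 = 8.5956e+08 m^3


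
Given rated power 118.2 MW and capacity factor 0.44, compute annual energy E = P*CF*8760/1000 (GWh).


E = 118.2 * 0.44 * 8760 / 1000 = 455.5901 GWh


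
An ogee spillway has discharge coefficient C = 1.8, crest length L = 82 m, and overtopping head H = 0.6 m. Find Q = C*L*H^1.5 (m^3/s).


Q = 1.8 * 82 * 0.6^1.5 = 68.5983 m^3/s


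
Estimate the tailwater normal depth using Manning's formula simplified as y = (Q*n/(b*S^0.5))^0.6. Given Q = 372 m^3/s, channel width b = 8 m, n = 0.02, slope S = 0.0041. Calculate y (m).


y = (372 * 0.02 / (8 * 0.0041^0.5))^0.6 = 4.9803 m


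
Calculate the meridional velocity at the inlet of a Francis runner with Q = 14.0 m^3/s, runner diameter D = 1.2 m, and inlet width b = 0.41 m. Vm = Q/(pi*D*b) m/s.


Vm = 14.0 / (pi * 1.2 * 0.41) = 9.0576 m/s


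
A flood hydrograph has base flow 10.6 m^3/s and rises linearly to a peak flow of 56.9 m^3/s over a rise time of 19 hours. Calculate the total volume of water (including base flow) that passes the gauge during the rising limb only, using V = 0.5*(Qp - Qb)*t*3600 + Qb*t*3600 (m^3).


V = 0.5*(56.9 - 10.6)*19*3600 + 10.6*19*3600 = 2.3085e+06 m^3


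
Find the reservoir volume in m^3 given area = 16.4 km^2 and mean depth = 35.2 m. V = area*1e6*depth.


V = 16.4 * 1e6 * 35.2 = 5.7728e+08 m^3


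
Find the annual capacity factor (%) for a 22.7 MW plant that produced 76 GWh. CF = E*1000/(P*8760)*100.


CF = 76 * 1000 / (22.7 * 8760) * 100 = 38.2194 %


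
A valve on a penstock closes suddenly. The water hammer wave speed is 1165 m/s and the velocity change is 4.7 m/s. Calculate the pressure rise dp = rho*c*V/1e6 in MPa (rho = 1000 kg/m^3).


dp = 1000 * 1165 * 4.7 / 1e6 = 5.4755 MPa


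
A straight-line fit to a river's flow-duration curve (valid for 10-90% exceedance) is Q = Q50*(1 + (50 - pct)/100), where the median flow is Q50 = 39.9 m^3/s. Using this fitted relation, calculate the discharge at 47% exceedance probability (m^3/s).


Q = 39.9 * (1 + (50 - 47)/100) = 41.0970 m^3/s


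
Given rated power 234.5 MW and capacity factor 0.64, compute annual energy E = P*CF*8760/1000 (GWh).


E = 234.5 * 0.64 * 8760 / 1000 = 1314.7008 GWh


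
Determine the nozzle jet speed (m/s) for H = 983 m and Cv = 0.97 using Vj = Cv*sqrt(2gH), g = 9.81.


Vj = 0.97 * sqrt(2*9.81*983) = 134.7094 m/s


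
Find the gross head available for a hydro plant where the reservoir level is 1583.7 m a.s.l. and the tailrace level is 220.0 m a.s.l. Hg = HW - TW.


Hg = 1583.7 - 220.0 = 1363.7000 m


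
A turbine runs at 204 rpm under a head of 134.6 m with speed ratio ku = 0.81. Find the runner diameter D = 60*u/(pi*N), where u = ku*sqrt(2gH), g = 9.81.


u = 0.81 * sqrt(2*9.81*134.6) = 41.6253 m/s
D = 60 * 41.6253 / (pi * 204) = 3.8970 m


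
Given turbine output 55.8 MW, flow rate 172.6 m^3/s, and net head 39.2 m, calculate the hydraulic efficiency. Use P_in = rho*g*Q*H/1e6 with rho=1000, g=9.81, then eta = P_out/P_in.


P_in = 1000 * 9.81 * 172.6 * 39.2 / 1e6 = 66.3737 MW
eta = 55.8 / 66.3737 = 0.8407


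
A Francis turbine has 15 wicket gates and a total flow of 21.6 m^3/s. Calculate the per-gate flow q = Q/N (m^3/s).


q = 21.6 / 15 = 1.4400 m^3/s


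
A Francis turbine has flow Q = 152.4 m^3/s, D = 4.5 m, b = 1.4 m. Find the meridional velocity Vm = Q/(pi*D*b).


Vm = 152.4 / (pi * 4.5 * 1.4) = 7.7001 m/s


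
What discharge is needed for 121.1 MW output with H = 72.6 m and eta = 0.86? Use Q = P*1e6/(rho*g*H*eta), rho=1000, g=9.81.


Q = 121.1 * 1e6 / (1000 * 9.81 * 72.6 * 0.86) = 197.7152 m^3/s


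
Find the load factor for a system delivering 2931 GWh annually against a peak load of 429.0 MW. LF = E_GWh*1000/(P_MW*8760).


LF = 2931 * 1000 / (429.0 * 8760) = 0.7799


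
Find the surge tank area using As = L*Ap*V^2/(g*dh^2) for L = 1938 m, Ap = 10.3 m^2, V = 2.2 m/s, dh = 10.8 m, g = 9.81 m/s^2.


As = 1938 * 10.3 * 2.2^2 / (9.81 * 10.8^2) = 84.4345 m^2


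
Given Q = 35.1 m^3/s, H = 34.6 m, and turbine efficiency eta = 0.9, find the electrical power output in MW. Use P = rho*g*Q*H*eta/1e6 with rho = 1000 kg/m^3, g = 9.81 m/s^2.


P = 1000 * 9.81 * 35.1 * 34.6 * 0.9 / 1e6 = 10.7225 MW


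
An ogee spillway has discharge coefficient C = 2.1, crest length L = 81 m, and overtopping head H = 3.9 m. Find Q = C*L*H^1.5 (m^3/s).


Q = 2.1 * 81 * 3.9^1.5 = 1310.0903 m^3/s


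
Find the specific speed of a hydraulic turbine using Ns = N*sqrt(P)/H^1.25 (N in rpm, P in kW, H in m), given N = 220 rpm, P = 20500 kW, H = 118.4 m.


Ns = 220 * 20500^0.5 / 118.4^1.25 = 80.6510


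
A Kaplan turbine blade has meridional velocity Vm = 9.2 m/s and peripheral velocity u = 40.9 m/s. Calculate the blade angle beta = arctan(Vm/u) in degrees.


beta = arctan(9.2 / 40.9) = 12.6771 degrees


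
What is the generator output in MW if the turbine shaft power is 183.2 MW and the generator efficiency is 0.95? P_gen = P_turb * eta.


P_gen = 183.2 * 0.95 = 174.0400 MW


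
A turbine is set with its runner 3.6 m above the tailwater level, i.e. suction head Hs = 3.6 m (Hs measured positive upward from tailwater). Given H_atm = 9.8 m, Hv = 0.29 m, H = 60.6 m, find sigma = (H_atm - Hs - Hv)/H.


sigma = (9.8 - 3.6 - 0.29) / 60.6 = 0.0975


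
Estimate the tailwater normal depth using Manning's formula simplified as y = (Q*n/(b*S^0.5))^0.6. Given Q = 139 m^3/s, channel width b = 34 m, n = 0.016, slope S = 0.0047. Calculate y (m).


y = (139 * 0.016 / (34 * 0.0047^0.5))^0.6 = 0.9722 m


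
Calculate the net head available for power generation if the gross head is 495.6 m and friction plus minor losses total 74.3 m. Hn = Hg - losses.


Hn = 495.6 - 74.3 = 421.3000 m


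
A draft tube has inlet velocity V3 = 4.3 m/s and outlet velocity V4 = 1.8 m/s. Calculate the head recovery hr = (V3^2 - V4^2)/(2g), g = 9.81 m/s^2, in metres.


hr = (4.3^2 - 1.8^2) / (2*9.81) = 0.7773 m


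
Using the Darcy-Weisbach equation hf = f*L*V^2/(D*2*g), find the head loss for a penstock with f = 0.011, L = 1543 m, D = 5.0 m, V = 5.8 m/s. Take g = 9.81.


hf = 0.011 * 1543 * 5.8^2 / (5.0 * 2 * 9.81) = 5.8203 m


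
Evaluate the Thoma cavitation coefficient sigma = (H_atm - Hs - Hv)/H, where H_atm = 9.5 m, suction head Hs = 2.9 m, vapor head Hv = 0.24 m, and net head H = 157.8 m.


sigma = (9.5 - 2.9 - 0.24) / 157.8 = 0.0403


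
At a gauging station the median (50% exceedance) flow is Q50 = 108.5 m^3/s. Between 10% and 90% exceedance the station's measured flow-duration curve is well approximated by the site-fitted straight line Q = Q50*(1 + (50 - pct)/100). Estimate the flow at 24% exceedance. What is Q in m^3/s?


Q = 108.5 * (1 + (50 - 24)/100) = 136.7100 m^3/s


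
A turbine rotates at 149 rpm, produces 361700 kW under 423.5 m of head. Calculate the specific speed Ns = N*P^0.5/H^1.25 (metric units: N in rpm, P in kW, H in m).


Ns = 149 * 361700^0.5 / 423.5^1.25 = 46.6438


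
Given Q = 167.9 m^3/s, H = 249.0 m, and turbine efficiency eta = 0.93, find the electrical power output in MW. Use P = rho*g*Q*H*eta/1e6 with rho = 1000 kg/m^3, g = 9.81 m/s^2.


P = 1000 * 9.81 * 167.9 * 249.0 * 0.93 / 1e6 = 381.4187 MW


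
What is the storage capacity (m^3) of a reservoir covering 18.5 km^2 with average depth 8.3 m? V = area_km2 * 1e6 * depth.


V = 18.5 * 1e6 * 8.3 = 1.5355e+08 m^3


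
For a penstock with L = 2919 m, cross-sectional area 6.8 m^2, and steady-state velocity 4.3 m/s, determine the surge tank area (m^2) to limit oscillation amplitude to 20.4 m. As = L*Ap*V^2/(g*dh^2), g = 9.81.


As = 2919 * 6.8 * 4.3^2 / (9.81 * 20.4^2) = 89.8981 m^2


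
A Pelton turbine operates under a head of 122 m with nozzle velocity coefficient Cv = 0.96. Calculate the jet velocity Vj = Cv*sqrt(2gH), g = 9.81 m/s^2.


Vj = 0.96 * sqrt(2*9.81*122) = 46.9678 m/s


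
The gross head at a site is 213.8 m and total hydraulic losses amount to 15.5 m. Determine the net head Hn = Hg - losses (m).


Hn = 213.8 - 15.5 = 198.3000 m


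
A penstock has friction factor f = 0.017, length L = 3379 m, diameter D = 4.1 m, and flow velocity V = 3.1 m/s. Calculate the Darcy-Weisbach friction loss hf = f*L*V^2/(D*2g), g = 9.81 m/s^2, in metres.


hf = 0.017 * 3379 * 3.1^2 / (4.1 * 2 * 9.81) = 6.8624 m


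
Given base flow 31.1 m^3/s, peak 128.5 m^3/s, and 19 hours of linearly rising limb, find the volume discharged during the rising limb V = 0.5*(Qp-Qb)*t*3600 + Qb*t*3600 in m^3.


V = 0.5*(128.5 - 31.1)*19*3600 + 31.1*19*3600 = 5.4583e+06 m^3


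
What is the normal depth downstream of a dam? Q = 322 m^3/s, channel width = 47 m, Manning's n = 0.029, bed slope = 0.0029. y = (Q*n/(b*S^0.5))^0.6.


y = (322 * 0.029 / (47 * 0.0029^0.5))^0.6 = 2.1886 m


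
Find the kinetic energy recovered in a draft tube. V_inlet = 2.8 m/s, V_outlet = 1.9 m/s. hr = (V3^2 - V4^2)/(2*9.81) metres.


hr = (2.8^2 - 1.9^2) / (2*9.81) = 0.2156 m


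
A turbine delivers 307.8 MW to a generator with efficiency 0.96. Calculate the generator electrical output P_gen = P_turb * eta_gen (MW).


P_gen = 307.8 * 0.96 = 295.4880 MW


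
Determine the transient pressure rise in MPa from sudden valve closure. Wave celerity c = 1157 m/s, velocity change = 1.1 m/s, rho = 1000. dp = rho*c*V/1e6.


dp = 1000 * 1157 * 1.1 / 1e6 = 1.2727 MPa


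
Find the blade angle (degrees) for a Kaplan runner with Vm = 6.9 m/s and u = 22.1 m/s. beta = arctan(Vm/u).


beta = arctan(6.9 / 22.1) = 17.3393 degrees


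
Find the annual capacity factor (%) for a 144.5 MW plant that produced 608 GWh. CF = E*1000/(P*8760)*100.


CF = 608 * 1000 / (144.5 * 8760) * 100 = 48.0321 %


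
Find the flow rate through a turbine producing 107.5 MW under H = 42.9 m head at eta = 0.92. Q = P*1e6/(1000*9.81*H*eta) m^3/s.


Q = 107.5 * 1e6 / (1000 * 9.81 * 42.9 * 0.92) = 277.6479 m^3/s


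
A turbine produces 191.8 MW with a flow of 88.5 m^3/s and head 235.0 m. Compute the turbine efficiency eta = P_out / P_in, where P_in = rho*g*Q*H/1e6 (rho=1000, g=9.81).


P_in = 1000 * 9.81 * 88.5 * 235.0 / 1e6 = 204.0235 MW
eta = 191.8 / 204.0235 = 0.9401


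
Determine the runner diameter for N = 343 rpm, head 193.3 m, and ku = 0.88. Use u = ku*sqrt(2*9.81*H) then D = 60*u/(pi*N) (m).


u = 0.88 * sqrt(2*9.81*193.3) = 54.1936 m/s
D = 60 * 54.1936 / (pi * 343) = 3.0176 m


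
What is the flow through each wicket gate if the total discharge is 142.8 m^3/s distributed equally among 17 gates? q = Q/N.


q = 142.8 / 17 = 8.4000 m^3/s


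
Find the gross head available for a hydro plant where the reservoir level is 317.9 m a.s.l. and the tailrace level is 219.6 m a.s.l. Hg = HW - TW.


Hg = 317.9 - 219.6 = 98.3000 m


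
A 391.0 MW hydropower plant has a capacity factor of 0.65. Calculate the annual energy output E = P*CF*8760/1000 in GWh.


E = 391.0 * 0.65 * 8760 / 1000 = 2226.3540 GWh


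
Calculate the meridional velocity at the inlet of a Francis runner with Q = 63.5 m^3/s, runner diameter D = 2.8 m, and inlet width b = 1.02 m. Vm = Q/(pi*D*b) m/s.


Vm = 63.5 / (pi * 2.8 * 1.02) = 7.0773 m/s


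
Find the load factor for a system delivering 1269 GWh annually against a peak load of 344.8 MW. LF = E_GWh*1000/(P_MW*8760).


LF = 1269 * 1000 / (344.8 * 8760) = 0.4201


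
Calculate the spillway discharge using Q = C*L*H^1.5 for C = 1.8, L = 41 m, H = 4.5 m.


Q = 1.8 * 41 * 4.5^1.5 = 704.4905 m^3/s


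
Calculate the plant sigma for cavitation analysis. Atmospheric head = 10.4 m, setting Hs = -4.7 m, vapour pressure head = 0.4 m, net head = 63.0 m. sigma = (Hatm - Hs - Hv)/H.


sigma = (10.4 - (-4.7) - 0.4) / 63.0 = 0.2333


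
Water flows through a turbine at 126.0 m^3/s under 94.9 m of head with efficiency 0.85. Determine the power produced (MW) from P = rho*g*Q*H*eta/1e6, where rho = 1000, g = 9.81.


P = 1000 * 9.81 * 126.0 * 94.9 * 0.85 / 1e6 = 99.7068 MW


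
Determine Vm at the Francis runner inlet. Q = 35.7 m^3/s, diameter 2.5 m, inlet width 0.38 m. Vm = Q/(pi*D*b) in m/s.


Vm = 35.7 / (pi * 2.5 * 0.38) = 11.9618 m/s


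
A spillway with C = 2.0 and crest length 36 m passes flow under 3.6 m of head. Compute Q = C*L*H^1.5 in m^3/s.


Q = 2.0 * 36 * 3.6^1.5 = 491.7974 m^3/s


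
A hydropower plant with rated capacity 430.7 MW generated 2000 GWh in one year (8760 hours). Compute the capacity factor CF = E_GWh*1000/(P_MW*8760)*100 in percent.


CF = 2000 * 1000 / (430.7 * 8760) * 100 = 53.0092 %


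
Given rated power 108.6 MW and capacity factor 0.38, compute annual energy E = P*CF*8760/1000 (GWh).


E = 108.6 * 0.38 * 8760 / 1000 = 361.5077 GWh


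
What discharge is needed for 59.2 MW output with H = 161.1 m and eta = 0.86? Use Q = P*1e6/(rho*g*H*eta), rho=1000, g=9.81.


Q = 59.2 * 1e6 / (1000 * 9.81 * 161.1 * 0.86) = 43.5571 m^3/s


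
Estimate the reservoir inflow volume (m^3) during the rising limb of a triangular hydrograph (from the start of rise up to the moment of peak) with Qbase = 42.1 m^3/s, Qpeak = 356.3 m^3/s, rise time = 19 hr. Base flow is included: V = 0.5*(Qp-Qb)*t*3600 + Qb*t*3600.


V = 0.5*(356.3 - 42.1)*19*3600 + 42.1*19*3600 = 1.3625e+07 m^3


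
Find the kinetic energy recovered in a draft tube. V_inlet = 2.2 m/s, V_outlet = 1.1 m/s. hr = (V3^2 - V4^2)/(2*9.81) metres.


hr = (2.2^2 - 1.1^2) / (2*9.81) = 0.1850 m


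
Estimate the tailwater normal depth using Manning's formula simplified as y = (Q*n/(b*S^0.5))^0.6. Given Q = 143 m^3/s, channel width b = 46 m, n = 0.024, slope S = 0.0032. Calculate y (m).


y = (143 * 0.024 / (46 * 0.0032^0.5))^0.6 = 1.1807 m


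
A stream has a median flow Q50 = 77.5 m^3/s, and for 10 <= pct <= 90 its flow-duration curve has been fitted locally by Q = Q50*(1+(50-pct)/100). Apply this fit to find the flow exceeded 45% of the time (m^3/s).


Q = 77.5 * (1 + (50 - 45)/100) = 81.3750 m^3/s


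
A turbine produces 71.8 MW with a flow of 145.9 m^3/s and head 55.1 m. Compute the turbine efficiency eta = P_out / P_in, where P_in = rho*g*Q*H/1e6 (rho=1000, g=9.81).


P_in = 1000 * 9.81 * 145.9 * 55.1 / 1e6 = 78.8635 MW
eta = 71.8 / 78.8635 = 0.9104


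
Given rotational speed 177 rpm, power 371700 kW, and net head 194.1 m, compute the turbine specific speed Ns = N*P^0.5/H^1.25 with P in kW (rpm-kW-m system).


Ns = 177 * 371700^0.5 / 194.1^1.25 = 148.9490


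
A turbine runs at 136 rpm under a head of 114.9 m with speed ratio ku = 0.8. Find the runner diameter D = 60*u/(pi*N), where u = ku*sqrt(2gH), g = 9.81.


u = 0.8 * sqrt(2*9.81*114.9) = 37.9839 m/s
D = 60 * 37.9839 / (pi * 136) = 5.3341 m


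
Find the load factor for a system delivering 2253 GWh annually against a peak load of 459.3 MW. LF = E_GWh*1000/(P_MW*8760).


LF = 2253 * 1000 / (459.3 * 8760) = 0.5600


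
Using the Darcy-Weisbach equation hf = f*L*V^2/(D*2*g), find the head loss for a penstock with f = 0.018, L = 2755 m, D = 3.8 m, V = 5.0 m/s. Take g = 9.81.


hf = 0.018 * 2755 * 5.0^2 / (3.8 * 2 * 9.81) = 16.6284 m


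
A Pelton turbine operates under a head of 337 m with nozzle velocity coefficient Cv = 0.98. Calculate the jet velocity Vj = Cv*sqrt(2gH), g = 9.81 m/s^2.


Vj = 0.98 * sqrt(2*9.81*337) = 79.6876 m/s


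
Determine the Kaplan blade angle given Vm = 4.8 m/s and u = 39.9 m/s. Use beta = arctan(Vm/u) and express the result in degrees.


beta = arctan(4.8 / 39.9) = 6.8598 degrees


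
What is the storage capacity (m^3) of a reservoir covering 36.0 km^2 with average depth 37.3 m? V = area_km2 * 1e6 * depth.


V = 36.0 * 1e6 * 37.3 = 1.3428e+09 m^3


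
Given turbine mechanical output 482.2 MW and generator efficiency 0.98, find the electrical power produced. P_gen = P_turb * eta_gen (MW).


P_gen = 482.2 * 0.98 = 472.5560 MW


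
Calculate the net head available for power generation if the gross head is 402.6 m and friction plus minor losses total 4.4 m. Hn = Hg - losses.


Hn = 402.6 - 4.4 = 398.2000 m


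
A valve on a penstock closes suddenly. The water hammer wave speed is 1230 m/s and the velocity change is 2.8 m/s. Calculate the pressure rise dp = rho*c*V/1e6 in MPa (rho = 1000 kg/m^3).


dp = 1000 * 1230 * 2.8 / 1e6 = 3.4440 MPa


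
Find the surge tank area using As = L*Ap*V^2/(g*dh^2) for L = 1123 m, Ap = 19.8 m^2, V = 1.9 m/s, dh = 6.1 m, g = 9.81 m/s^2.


As = 1123 * 19.8 * 1.9^2 / (9.81 * 6.1^2) = 219.8991 m^2


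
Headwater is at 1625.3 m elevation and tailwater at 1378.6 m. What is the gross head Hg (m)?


Hg = 1625.3 - 1378.6 = 246.7000 m


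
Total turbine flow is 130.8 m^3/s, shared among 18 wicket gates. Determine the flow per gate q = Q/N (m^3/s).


q = 130.8 / 18 = 7.2667 m^3/s


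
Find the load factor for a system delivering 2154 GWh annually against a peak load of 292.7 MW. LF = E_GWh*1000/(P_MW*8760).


LF = 2154 * 1000 / (292.7 * 8760) = 0.8401


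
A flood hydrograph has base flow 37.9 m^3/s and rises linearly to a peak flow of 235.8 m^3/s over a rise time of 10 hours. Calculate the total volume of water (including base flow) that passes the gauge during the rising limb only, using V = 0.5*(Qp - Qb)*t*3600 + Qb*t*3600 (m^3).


V = 0.5*(235.8 - 37.9)*10*3600 + 37.9*10*3600 = 4.9266e+06 m^3


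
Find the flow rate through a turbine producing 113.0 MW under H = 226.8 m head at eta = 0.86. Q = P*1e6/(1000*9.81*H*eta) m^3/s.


Q = 113.0 * 1e6 / (1000 * 9.81 * 226.8 * 0.86) = 59.0565 m^3/s


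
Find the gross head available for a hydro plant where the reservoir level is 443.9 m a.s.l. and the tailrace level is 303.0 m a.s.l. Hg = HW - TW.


Hg = 443.9 - 303.0 = 140.9000 m


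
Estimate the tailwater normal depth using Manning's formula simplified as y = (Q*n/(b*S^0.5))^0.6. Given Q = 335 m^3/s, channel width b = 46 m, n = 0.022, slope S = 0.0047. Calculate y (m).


y = (335 * 0.022 / (46 * 0.0047^0.5))^0.6 = 1.6642 m


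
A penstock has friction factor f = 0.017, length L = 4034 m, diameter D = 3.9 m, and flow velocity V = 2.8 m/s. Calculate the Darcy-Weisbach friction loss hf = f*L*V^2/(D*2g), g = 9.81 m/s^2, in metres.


hf = 0.017 * 4034 * 2.8^2 / (3.9 * 2 * 9.81) = 7.0265 m


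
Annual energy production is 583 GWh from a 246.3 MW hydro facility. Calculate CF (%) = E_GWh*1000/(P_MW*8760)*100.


CF = 583 * 1000 / (246.3 * 8760) * 100 = 27.0209 %


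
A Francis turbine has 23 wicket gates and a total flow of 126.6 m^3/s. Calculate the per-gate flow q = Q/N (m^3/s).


q = 126.6 / 23 = 5.5043 m^3/s


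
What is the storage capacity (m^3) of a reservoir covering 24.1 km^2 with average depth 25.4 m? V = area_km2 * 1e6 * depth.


V = 24.1 * 1e6 * 25.4 = 6.1214e+08 m^3


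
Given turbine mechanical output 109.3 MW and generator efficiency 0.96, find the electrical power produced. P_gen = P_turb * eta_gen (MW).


P_gen = 109.3 * 0.96 = 104.9280 MW


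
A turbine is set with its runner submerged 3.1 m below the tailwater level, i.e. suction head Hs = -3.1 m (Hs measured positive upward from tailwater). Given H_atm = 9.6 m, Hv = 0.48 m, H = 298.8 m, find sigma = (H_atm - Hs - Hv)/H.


sigma = (9.6 - (-3.1) - 0.48) / 298.8 = 0.0409


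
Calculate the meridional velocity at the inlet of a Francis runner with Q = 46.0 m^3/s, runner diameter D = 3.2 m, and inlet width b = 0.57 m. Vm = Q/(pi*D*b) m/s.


Vm = 46.0 / (pi * 3.2 * 0.57) = 8.0276 m/s


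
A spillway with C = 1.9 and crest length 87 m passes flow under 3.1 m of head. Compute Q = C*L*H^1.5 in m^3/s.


Q = 1.9 * 87 * 3.1^1.5 = 902.2261 m^3/s


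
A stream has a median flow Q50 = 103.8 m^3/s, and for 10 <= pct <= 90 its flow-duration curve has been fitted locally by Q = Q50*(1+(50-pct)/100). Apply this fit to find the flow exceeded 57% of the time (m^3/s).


Q = 103.8 * (1 + (50 - 57)/100) = 96.5340 m^3/s


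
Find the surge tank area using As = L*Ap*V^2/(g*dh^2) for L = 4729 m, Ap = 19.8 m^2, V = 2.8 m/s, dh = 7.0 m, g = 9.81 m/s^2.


As = 4729 * 19.8 * 2.8^2 / (9.81 * 7.0^2) = 1527.1633 m^2


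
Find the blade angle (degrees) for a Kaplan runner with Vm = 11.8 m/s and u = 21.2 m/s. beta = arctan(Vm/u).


beta = arctan(11.8 / 21.2) = 29.1005 degrees


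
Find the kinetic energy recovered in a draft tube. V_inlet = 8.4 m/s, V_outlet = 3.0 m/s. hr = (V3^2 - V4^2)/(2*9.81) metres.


hr = (8.4^2 - 3.0^2) / (2*9.81) = 3.1376 m


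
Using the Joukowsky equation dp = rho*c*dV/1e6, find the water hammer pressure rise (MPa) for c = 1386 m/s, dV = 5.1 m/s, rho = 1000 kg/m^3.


dp = 1000 * 1386 * 5.1 / 1e6 = 7.0686 MPa


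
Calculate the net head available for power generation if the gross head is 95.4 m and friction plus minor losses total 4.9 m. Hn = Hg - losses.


Hn = 95.4 - 4.9 = 90.5000 m


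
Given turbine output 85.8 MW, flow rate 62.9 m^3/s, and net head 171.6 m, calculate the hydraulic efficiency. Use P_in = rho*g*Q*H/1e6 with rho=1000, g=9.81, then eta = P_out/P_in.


P_in = 1000 * 9.81 * 62.9 * 171.6 / 1e6 = 105.8856 MW
eta = 85.8 / 105.8856 = 0.8103


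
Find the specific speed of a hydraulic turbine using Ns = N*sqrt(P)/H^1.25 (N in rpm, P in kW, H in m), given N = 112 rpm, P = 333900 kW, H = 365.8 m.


Ns = 112 * 333900^0.5 / 365.8^1.25 = 40.4549


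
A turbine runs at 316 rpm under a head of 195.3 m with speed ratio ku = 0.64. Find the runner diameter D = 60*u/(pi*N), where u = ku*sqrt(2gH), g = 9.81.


u = 0.64 * sqrt(2*9.81*195.3) = 39.6169 m/s
D = 60 * 39.6169 / (pi * 316) = 2.3944 m


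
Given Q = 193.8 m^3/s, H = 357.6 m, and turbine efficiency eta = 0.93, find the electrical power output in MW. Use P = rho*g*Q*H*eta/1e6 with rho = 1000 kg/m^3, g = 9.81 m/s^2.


P = 1000 * 9.81 * 193.8 * 357.6 * 0.93 / 1e6 = 632.2710 MW


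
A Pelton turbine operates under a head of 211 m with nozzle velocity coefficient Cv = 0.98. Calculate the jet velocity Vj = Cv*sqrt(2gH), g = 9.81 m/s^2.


Vj = 0.98 * sqrt(2*9.81*211) = 63.0546 m/s


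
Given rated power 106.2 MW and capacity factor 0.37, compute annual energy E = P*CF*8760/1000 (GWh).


E = 106.2 * 0.37 * 8760 / 1000 = 344.2154 GWh


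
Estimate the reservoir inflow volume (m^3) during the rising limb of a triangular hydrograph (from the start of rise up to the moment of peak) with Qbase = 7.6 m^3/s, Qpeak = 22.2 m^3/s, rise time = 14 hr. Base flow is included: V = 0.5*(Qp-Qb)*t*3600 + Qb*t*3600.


V = 0.5*(22.2 - 7.6)*14*3600 + 7.6*14*3600 = 750960.0000 m^3


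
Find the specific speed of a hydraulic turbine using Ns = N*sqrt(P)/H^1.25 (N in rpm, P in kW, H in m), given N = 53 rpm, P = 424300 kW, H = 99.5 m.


Ns = 53 * 424300^0.5 / 99.5^1.25 = 109.8585


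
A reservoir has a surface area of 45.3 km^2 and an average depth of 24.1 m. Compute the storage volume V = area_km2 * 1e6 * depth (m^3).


V = 45.3 * 1e6 * 24.1 = 1.0917e+09 m^3


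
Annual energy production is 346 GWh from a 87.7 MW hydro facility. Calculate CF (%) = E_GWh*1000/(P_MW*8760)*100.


CF = 346 * 1000 / (87.7 * 8760) * 100 = 45.0373 %


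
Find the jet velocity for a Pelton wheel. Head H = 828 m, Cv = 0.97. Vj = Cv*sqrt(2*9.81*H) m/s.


Vj = 0.97 * sqrt(2*9.81*828) = 123.6336 m/s


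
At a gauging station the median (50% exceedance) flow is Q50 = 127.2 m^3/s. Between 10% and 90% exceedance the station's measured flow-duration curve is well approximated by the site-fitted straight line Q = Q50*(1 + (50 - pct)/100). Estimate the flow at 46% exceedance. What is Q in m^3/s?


Q = 127.2 * (1 + (50 - 46)/100) = 132.2880 m^3/s


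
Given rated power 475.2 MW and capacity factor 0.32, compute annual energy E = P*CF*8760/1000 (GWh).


E = 475.2 * 0.32 * 8760 / 1000 = 1332.0806 GWh


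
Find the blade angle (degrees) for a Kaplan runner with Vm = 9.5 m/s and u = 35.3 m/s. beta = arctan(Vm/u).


beta = arctan(9.5 / 35.3) = 15.0627 degrees


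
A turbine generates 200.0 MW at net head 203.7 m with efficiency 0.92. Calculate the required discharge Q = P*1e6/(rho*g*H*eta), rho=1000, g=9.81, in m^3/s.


Q = 200.0 * 1e6 / (1000 * 9.81 * 203.7 * 0.92) = 108.7883 m^3/s


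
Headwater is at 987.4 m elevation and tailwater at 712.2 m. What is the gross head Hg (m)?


Hg = 987.4 - 712.2 = 275.2000 m


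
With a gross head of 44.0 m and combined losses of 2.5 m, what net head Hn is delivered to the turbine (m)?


Hn = 44.0 - 2.5 = 41.5000 m


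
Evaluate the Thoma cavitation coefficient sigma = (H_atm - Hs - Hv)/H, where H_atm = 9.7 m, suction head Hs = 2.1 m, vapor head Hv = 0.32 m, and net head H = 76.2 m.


sigma = (9.7 - 2.1 - 0.32) / 76.2 = 0.0955


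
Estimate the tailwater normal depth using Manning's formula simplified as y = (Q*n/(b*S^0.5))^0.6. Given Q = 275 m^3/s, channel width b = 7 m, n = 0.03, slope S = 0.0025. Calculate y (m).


y = (275 * 0.03 / (7 * 0.0025^0.5))^0.6 = 6.6593 m


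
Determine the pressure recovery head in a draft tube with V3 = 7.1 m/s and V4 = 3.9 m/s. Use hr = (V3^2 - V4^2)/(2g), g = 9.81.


hr = (7.1^2 - 3.9^2) / (2*9.81) = 1.7941 m


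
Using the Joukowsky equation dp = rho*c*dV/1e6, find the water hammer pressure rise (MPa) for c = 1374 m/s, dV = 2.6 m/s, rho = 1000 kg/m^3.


dp = 1000 * 1374 * 2.6 / 1e6 = 3.5724 MPa


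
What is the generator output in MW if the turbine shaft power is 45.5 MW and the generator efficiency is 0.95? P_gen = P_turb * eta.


P_gen = 45.5 * 0.95 = 43.2250 MW


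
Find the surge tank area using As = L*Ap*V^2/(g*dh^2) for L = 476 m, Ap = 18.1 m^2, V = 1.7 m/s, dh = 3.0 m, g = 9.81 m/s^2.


As = 476 * 18.1 * 1.7^2 / (9.81 * 3.0^2) = 282.0148 m^2


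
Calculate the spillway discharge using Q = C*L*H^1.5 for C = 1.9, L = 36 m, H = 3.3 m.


Q = 1.9 * 36 * 3.3^1.5 = 410.0407 m^3/s


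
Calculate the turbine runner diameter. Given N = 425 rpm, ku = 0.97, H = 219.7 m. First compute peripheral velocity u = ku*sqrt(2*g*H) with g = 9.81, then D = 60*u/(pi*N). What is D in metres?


u = 0.97 * sqrt(2*9.81*219.7) = 63.6849 m/s
D = 60 * 63.6849 / (pi * 425) = 2.8619 m


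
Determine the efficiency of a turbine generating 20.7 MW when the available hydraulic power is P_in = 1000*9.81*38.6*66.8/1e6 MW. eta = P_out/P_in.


P_in = 1000 * 9.81 * 38.6 * 66.8 / 1e6 = 25.2949 MW
eta = 20.7 / 25.2949 = 0.8183


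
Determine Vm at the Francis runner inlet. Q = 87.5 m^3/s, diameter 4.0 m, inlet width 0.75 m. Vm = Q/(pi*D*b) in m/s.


Vm = 87.5 / (pi * 4.0 * 0.75) = 9.2840 m/s


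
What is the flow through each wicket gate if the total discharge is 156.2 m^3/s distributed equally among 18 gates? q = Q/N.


q = 156.2 / 18 = 8.6778 m^3/s


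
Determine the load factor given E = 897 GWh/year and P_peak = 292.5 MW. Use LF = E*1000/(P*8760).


LF = 897 * 1000 / (292.5 * 8760) = 0.3501


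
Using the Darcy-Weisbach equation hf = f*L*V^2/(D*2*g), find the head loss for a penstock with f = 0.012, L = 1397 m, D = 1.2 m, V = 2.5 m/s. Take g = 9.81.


hf = 0.012 * 1397 * 2.5^2 / (1.2 * 2 * 9.81) = 4.4502 m


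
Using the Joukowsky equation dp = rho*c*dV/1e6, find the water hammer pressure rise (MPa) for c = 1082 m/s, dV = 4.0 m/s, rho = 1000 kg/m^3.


dp = 1000 * 1082 * 4.0 / 1e6 = 4.3280 MPa


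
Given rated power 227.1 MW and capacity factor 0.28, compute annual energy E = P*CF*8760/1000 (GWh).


E = 227.1 * 0.28 * 8760 / 1000 = 557.0309 GWh


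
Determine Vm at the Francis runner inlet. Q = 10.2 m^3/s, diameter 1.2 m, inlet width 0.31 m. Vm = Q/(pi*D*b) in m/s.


Vm = 10.2 / (pi * 1.2 * 0.31) = 8.7279 m/s


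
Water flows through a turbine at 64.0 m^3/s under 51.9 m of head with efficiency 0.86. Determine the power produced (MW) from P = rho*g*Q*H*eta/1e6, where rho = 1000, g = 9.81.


P = 1000 * 9.81 * 64.0 * 51.9 * 0.86 / 1e6 = 28.0230 MW


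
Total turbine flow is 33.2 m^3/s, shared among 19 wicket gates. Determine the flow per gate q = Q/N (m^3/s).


q = 33.2 / 19 = 1.7474 m^3/s


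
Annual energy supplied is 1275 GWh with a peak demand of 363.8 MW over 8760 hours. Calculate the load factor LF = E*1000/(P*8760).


LF = 1275 * 1000 / (363.8 * 8760) = 0.4001


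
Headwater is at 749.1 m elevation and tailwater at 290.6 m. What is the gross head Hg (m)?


Hg = 749.1 - 290.6 = 458.5000 m


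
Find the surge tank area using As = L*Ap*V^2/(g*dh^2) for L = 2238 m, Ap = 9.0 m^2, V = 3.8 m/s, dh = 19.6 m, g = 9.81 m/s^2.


As = 2238 * 9.0 * 3.8^2 / (9.81 * 19.6^2) = 77.1771 m^2


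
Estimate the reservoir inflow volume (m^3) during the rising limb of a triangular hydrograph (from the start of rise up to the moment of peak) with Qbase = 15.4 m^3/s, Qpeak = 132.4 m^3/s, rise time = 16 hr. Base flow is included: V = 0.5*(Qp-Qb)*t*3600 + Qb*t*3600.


V = 0.5*(132.4 - 15.4)*16*3600 + 15.4*16*3600 = 4.2566e+06 m^3


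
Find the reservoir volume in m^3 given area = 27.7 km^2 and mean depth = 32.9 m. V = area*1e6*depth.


V = 27.7 * 1e6 * 32.9 = 9.1133e+08 m^3


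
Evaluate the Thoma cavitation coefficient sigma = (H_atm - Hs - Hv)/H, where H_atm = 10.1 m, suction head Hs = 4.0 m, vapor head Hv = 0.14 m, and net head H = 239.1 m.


sigma = (10.1 - 4.0 - 0.14) / 239.1 = 0.0249


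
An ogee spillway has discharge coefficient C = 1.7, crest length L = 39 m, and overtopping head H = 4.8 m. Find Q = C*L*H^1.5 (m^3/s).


Q = 1.7 * 39 * 4.8^1.5 = 697.2289 m^3/s


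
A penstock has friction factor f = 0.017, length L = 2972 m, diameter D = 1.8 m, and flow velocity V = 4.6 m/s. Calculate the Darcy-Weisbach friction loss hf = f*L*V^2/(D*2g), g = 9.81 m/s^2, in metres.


hf = 0.017 * 2972 * 4.6^2 / (1.8 * 2 * 9.81) = 30.2721 m


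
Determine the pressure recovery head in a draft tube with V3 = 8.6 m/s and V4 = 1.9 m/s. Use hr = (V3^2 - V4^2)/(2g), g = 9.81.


hr = (8.6^2 - 1.9^2) / (2*9.81) = 3.5856 m


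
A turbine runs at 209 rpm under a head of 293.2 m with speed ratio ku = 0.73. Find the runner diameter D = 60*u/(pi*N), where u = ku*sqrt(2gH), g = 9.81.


u = 0.73 * sqrt(2*9.81*293.2) = 55.3674 m/s
D = 60 * 55.3674 / (pi * 209) = 5.0595 m


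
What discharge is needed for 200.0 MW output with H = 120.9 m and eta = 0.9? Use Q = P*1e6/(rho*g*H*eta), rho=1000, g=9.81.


Q = 200.0 * 1e6 / (1000 * 9.81 * 120.9 * 0.9) = 187.3666 m^3/s


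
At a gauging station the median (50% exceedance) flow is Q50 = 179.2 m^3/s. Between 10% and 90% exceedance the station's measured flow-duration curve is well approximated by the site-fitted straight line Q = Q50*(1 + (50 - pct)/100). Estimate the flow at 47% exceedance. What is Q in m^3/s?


Q = 179.2 * (1 + (50 - 47)/100) = 184.5760 m^3/s


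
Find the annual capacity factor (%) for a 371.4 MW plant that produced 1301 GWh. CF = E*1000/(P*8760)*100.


CF = 1301 * 1000 / (371.4 * 8760) * 100 = 39.9881 %


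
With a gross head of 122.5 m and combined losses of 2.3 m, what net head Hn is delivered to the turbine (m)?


Hn = 122.5 - 2.3 = 120.2000 m


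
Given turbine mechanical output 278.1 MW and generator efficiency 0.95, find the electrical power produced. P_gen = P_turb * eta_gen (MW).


P_gen = 278.1 * 0.95 = 264.1950 MW


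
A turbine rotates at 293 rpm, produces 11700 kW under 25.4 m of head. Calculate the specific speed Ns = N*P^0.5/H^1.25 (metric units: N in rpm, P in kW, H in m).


Ns = 293 * 11700^0.5 / 25.4^1.25 = 555.7998


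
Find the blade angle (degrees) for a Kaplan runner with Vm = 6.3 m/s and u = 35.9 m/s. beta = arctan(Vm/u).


beta = arctan(6.3 / 35.9) = 9.9533 degrees


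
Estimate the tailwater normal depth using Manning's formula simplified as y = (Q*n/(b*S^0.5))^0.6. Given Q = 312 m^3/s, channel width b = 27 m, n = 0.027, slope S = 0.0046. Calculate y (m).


y = (312 * 0.027 / (27 * 0.0046^0.5))^0.6 = 2.4984 m


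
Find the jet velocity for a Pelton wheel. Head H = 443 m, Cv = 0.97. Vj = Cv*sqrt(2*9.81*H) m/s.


Vj = 0.97 * sqrt(2*9.81*443) = 90.4322 m/s


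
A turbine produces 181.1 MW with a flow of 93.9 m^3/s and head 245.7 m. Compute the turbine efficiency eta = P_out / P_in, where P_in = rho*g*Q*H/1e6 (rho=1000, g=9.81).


P_in = 1000 * 9.81 * 93.9 * 245.7 / 1e6 = 226.3288 MW
eta = 181.1 / 226.3288 = 0.8002


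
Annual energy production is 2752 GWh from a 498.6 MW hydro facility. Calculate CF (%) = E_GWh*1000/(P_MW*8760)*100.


CF = 2752 * 1000 / (498.6 * 8760) * 100 = 63.0075 %


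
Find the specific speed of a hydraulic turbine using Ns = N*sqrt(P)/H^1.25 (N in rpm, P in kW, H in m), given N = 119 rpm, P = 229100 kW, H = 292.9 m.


Ns = 119 * 229100^0.5 / 292.9^1.25 = 47.0068


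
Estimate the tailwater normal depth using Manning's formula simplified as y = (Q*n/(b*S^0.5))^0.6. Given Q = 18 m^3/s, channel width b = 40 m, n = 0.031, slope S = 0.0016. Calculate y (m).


y = (18 * 0.031 / (40 * 0.0016^0.5))^0.6 = 0.5315 m


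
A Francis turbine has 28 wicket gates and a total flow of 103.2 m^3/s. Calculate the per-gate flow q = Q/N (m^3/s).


q = 103.2 / 28 = 3.6857 m^3/s


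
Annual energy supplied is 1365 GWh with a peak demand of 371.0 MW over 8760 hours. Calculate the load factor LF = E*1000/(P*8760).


LF = 1365 * 1000 / (371.0 * 8760) = 0.4200


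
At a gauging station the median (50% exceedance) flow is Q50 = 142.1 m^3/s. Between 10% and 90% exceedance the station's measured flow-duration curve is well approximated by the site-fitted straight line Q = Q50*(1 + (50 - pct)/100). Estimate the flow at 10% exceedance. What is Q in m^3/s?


Q = 142.1 * (1 + (50 - 10)/100) = 198.9400 m^3/s


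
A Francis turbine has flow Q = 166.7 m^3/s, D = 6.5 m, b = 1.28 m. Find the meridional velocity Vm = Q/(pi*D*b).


Vm = 166.7 / (pi * 6.5 * 1.28) = 6.3777 m/s


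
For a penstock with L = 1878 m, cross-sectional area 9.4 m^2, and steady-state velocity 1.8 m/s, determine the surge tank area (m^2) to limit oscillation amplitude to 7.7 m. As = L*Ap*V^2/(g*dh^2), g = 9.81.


As = 1878 * 9.4 * 1.8^2 / (9.81 * 7.7^2) = 98.3372 m^2


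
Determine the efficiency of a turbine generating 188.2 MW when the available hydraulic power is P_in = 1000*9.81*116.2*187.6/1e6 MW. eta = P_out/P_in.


P_in = 1000 * 9.81 * 116.2 * 187.6 / 1e6 = 213.8494 MW
eta = 188.2 / 213.8494 = 0.8801
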